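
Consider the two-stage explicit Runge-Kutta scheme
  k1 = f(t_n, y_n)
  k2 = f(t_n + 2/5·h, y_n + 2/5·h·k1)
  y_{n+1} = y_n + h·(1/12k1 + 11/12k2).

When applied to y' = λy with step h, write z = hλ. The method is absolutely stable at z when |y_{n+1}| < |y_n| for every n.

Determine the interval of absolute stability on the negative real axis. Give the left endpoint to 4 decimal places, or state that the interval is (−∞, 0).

(-2.7273, 0).

Set f=λy, z=hλ:
  k1=λy_n ⇒ h·k1=z·y_n;  k2=λ(1+2/5z)y_n ⇒ h·k2=z(1+2/5z)y_n
  y_{n+1}/y_n = 1 + 1/12z + 11/12z(1+2/5z) = 1 + z + 11/30z²
  ⇒ R(z) = 1 + z + 11/30z².

Solve |R(x)|<1 on ℝ⁻.
x=-1.24: |R|=0.3238
R=1: x+11/30x²=0 ⇒ x=−30/11=-2.7273; min R=1−1/(4·11/30)=0.3182>−1
Confirm numerically:
  x=-2.153: |R|=0.54665 <1
  x=-1.382: |R|=0.31831 <1
  x=-1.112: |R|=0.34140 <1
  x=-2.975: |R|=1.27023 >1
  x=-2.870: |R|=1.15020 >1
Interval (-2.7273, 0).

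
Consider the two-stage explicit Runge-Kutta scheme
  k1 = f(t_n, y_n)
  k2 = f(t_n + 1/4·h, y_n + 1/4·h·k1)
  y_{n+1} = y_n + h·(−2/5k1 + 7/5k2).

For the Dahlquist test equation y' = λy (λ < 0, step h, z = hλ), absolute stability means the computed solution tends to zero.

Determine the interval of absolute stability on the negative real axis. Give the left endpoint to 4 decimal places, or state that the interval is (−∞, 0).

z∈(-2.8571,0).

Set f=λy, z=hλ:
  k1=λy_n ⇒ h·k1=z·y_n;  k2=λ(1+1/4z)y_n ⇒ h·k2=z(1+1/4z)y_n
  y_{n+1}/y_n = 1 − 2/5z + 7/5z(1+1/4z) = 1 + z + 7/20z²
  ⇒ R(z) = 1 + z + 7/20z².

Boundary: |R(x)|=1, x<0.
x=-1.16: |R|=0.3110
R=1: x+7/20x²=0 ⇒ x=−20/7=-2.8571; min R=1−1/(4·7/20)=0.2857>−1
Confirm numerically:
  x=-2.814: |R|=0.95751 <1
  x=-2.323: |R|=0.56572 <1
  x=-2.188: |R|=0.48757 <1
  x=-1.937: |R|=0.37619 <1
  x=-3.344: |R|=1.56982 >1
  x=-3.265: |R|=1.46608 >1
  x=-3.017: |R|=1.16880 >1
Interval (-2.8571, 0).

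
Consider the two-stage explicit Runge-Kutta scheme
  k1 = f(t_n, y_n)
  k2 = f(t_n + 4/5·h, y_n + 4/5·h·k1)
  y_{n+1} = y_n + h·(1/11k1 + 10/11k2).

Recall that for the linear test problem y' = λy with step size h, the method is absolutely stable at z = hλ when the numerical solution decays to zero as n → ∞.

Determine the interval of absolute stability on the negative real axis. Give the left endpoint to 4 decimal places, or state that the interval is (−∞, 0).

On y'=λy, z=hλ:
  k1=λy_n ⇒ h·k1=z·y_n;  k2=λ(1+4/5z)y_n ⇒ h·k2=z(1+4/5z)y_n
  y_{n+1}/y_n = 1 + 1/11z + 10/11z(1+4/5z) = 1 + z + 8/11z²
  ⇒ R(z) = 1 + z + 8/11z².

Boundary: |R(x)|=1, x<0.
x=-1.68: |R|=1.3727
R=1: x+8/11x²=0 ⇒ x=−11/8=-1.3750; min R=1−1/(4·8/11)=0.6562>−1
Confirm numerically:
  x=-1.345: |R|=0.97065 <1
  x=-1.158: |R|=0.81725 <1
  x=-0.705: |R|=0.65647 <1
  x=-1.595: |R|=1.25520 >1
  x=-1.493: |R|=1.12813 >1
So |R|<1 on (-1.3750, 0).

(-1.3750, 0).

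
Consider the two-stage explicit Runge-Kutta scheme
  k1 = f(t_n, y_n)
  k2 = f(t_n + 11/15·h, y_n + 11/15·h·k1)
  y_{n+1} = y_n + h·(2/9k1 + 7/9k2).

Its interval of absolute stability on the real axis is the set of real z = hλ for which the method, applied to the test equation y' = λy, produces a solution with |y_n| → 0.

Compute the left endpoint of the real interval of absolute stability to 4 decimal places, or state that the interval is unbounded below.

Test eqn y'=λy, z=hλ:
  k1=λy_n ⇒ h·k1=z·y_n;  k2=λ(1+11/15z)y_n ⇒ h·k2=z(1+11/15z)y_n
  y_{n+1}/y_n = 1 + 2/9z + 7/9z(1+11/15z) = 1 + z + 77/135z²
  ⇒ R(z) = 1 + z + 77/135z².

Solve |R(x)|<1 on ℝ⁻.
x=-1.38: |R|=0.7062
R=1: x+77/135x²=0 ⇒ x=−135/77=-1.7532; min R=1−1/(4·77/135)=0.5617>−1
Confirm numerically:
  x=-1.711: |R|=0.95877 <1
  x=-1.166: |R|=0.60945 <1
  x=-0.705: |R|=0.57849 <1
  x=-2.336: |R|=1.77645 >1
  x=-2.000: |R|=1.28148 >1
  x=-1.882: |R|=1.13821 >1
Interval (-1.7532, 0).

left endpoint -1.7532.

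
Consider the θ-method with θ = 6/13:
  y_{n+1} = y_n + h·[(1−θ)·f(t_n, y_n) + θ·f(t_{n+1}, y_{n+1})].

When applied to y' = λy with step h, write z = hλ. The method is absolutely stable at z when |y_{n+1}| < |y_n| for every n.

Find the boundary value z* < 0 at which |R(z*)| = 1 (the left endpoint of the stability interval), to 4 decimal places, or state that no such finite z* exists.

z* = -26.0000.

Test eqn y'=λy, z=hλ:
  y_{n+1} = y_n + z·[7/13·y_n + 6/13·y_{n+1}] ⇒ (1 − 6/13z)y_{n+1} = (1 + 7/13z)y_n
  R(z) = (1 + 7/13z)/(1 − 6/13z).

Find x<0 with |R(x)|<1.
x=-1.11: |R|=0.2660
R=−1: 1+7/13x = −1+6/13x ⇒ -1/13x=2 ⇒ x=2/(-1/13)=-26.0000
Confirm numerically:
  x=-25.398: |R|=0.99636 <1
  x=-24.397: |R|=0.98994 <1
  x=-23.059: |R|=0.98057 <1
  x=-14.801: |R|=0.89000 <1
  x=-26.531: |R|=1.00308 >1
  x=-26.266: |R|=1.00156 >1
So |R|<1 on (-26.0000, 0).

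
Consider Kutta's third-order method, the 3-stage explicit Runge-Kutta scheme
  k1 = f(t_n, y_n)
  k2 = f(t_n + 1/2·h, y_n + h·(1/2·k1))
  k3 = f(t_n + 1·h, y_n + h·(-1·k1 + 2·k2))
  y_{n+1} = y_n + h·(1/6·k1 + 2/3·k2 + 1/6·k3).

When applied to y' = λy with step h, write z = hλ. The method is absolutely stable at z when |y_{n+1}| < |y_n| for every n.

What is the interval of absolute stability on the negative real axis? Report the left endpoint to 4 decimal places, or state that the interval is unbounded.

With y'=λy (z=hλ):
  order 3, 3-stage ⇒ R(z)=1+z+z^2/2+z^3/6
  (e.g. R(-0.3)=0.74050, |R|=0.74050)

Solve |R(x)|<1 on ℝ⁻.
x=-0.3: |R|=0.7405
|R(-2.68)|=1.2969 |R(-1.87)|=0.2114 |R(-0.54)|=0.5796
Bisect:
  x_lo=-3.0065 |R|=2.0162  x_hi=-0.1160 |R|=0.8905
  mid=-1.56122 |R|=0.02326 →hi
  mid=-2.28384 |R|=0.66126 →hi
  mid=-2.64514 |R|=1.23134 →lo
  mid=-2.46449 |R|=0.92240 →hi
  mid=-2.55482 |R|=1.07053 →lo
  mid=-2.50965 |R|=0.99492 →hi
  mid=-2.53223 |R|=1.03233 →lo
  mid=-2.52094 |R|=1.01353 →lo
  mid=-2.51530 |R|=1.00420 →lo
  ...
  [-2.51283,-2.51265] ⇒ x*=-2.5127
Stable set (-2.5127, 0).

z∈(-2.5127,0).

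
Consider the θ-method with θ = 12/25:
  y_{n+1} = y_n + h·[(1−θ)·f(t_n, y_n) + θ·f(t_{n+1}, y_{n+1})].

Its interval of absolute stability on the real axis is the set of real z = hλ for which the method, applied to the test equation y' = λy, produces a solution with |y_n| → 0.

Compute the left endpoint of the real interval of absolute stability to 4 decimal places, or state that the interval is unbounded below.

left endpoint -50.0000.

Set f=λy, z=hλ:
  y_{n+1} = y_n + z·[13/25·y_n + 12/25·y_{n+1}] ⇒ (1 − 12/25z)y_{n+1} = (1 + 13/25z)y_n
  ⇒ R(z) = (1 + 13/25z)/(1 − 12/25z).

Boundary: |R(x)|=1, x<0.
x=-0.94: |R|=0.3523
R=−1: 1+13/25x = −1+12/25x ⇒ -1/25x=2 ⇒ x=2/(-1/25)=-50.0000
Confirm numerically:
  x=-44.556: |R|=0.99027 <1
  x=-39.241: |R|=0.97830 <1
  x=-33.766: |R|=0.96226 <1
  x=-50.208: |R|=1.00033 >1
  x=-50.043: |R|=1.00007 >1
So |R|<1 on (-50.0000, 0).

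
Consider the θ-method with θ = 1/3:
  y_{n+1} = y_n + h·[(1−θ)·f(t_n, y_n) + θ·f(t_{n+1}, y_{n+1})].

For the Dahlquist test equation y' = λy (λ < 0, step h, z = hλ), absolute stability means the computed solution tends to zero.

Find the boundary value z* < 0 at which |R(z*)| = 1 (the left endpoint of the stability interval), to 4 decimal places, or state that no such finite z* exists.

left endpoint -6.0000.

On y'=λy, z=hλ:
  y_{n+1} = y_n + z·[2/3·y_n + 1/3·y_{n+1}] ⇒ (1 − 1/3z)y_{n+1} = (1 + 2/3z)y_n
  so R(z) = (1 + 2/3z)/(1 − 1/3z).

Need |R(x)|<1, x<0.
x=-0.82: |R|=0.3560
R=−1: 1+2/3x = −1+1/3x ⇒ -1/3x=2 ⇒ x=2/(-1/3)=-6.0000
Confirm numerically:
  x=-5.382: |R|=0.92627 <1
  x=-5.186: |R|=0.90056 <1
  x=-4.714: |R|=0.83329 <1
  x=-3.823: |R|=0.68093 <1
  x=-6.557: |R|=1.05828 >1
  x=-6.495: |R|=1.05213 >1
  x=-6.445: |R|=1.04711 >1
So |R|<1 on (-6.0000, 0).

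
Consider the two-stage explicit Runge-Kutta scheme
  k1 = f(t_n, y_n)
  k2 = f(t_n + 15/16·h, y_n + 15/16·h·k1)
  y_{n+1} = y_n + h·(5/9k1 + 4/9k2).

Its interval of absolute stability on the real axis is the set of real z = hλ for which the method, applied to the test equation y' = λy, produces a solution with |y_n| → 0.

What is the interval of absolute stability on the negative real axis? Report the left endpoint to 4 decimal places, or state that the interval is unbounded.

z∈(-2.4000,0).

On y'=λy, z=hλ:
  k1=λy_n ⇒ h·k1=z·y_n;  k2=λ(1+15/16z)y_n ⇒ h·k2=z(1+15/16z)y_n
  y_{n+1}/y_n = 1 + 5/9z + 4/9z(1+15/16z) = 1 + z + 5/12z²
  Hence R(z) = 1 + z + 5/12z².

Boundary: |R(x)|=1, x<0.
x=-0.42: |R|=0.6535
R=1: x+5/12x²=0 ⇒ x=−12/5=-2.4000; min R=1−1/(4·5/12)=0.4000>−1
Confirm numerically:
  x=-2.151: |R|=0.77683 <1
  x=-1.940: |R|=0.62817 <1
  x=-1.878: |R|=0.59153 <1
  x=-2.949: |R|=1.67458 >1
  x=-2.657: |R|=1.28452 >1
Stable set (-2.4000, 0).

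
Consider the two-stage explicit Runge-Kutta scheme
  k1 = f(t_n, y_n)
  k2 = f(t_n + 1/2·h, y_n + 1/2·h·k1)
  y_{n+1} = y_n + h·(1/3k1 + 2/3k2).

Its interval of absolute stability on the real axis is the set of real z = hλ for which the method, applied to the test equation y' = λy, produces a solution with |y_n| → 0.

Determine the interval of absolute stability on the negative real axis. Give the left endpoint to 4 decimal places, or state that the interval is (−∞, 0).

On y'=λy, z=hλ:
  k1=λy_n ⇒ h·k1=z·y_n;  k2=λ(1+1/2z)y_n ⇒ h·k2=z(1+1/2z)y_n
  y_{n+1}/y_n = 1 + 1/3z + 2/3z(1+1/2z) = 1 + z + 1/3z²
  so R(z) = 1 + z + 1/3z².

Boundary: |R(x)|=1, x<0.
x=-1.67: |R|=0.2596
R=1: x+1/3x²=0 ⇒ x=−3=-3.0000; min R=1−1/(4·1/3)=0.2500>−1
Confirm numerically:
  x=-2.786: |R|=0.80127 <1
  x=-2.616: |R|=0.66515 <1
  x=-2.476: |R|=0.56753 <1
  x=-1.887: |R|=0.29992 <1
  x=-3.457: |R|=1.52662 >1
  x=-3.147: |R|=1.15420 >1
Interval (-3.0000, 0).

z∈(-3.0000,0).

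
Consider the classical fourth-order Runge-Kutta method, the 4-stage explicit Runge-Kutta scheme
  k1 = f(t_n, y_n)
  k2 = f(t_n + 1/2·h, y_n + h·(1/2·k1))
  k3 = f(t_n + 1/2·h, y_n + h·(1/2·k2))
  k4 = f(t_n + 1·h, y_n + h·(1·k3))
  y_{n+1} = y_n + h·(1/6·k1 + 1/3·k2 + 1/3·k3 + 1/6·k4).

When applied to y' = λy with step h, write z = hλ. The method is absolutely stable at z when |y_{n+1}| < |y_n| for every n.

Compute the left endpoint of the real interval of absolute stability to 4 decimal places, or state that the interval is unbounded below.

left endpoint -2.7853.

Test eqn y'=λy, z=hλ:
  order 4, 4-stage ⇒ R(z)=1+z+z^2/2+z^3/6+z^4/24
  (e.g. R(-0.79)=0.45611, |R|=0.45611)

Need |R(x)|<1, x<0.
x=-0.79: |R|=0.4561
|R(-3.12)|=1.6336 |R(-2.35)|=0.5190 |R(-1.32)|=0.2944
Bisect:
  x_lo=-3.1204 |R|=1.6344  x_hi=-0.2984 |R|=0.7420
  mid=-1.70938 |R|=0.27490 →hi
  mid=-2.41487 |R|=0.57082 →hi
  mid=-2.76762 |R|=0.97367 →hi
  mid=-2.94399 |R|=1.26684 →lo
  mid=-2.85580 |R|=1.11161 →lo
  mid=-2.81171 |R|=1.04056 →lo
  mid=-2.78966 |R|=1.00661 →lo
  mid=-2.77864 |R|=0.99001 →hi
  mid=-2.78415 |R|=0.99828 →hi
  ...
  [-2.78536,-2.78518] ⇒ x*=-2.7853
Stable set (-2.7853, 0).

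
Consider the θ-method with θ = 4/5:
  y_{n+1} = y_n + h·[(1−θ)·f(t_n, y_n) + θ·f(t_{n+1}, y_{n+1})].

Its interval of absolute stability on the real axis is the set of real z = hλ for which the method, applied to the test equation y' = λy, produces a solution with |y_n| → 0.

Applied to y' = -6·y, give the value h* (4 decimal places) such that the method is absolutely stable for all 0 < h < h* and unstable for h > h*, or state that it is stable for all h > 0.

(−∞, 0) — no finite endpoint. Any h>0 works for λ=-6.

With y'=λy (z=hλ):
  y_{n+1} = y_n + z·[1/5·y_n + 4/5·y_{n+1}] ⇒ (1 − 4/5z)y_{n+1} = (1 + 1/5z)y_n
  R(z) = (1 + 1/5z)/(1 − 4/5z).

Solve |R(x)|<1 on ℝ⁻.
x=-0.77: |R|=0.5235
x=-2: |R|=0.2308
x=-10: |R|=0.1111
x=-100: |R|=0.2346
θ=4/5≥1/2 ⇒ |1+1/5x|<|1−4/5x| ∀x<0 ⇒ unbounded interval.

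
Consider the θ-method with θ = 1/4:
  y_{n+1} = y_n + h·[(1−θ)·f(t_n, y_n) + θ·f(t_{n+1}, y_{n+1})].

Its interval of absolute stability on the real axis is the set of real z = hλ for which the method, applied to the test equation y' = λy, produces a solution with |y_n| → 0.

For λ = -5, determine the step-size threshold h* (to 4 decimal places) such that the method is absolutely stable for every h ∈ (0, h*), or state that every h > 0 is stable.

(-4.0000,0); λ=-5 ⇒ h* = (4)/5 = 0.8000.

Test eqn y'=λy, z=hλ:
  y_{n+1} = y_n + z·[3/4·y_n + 1/4·y_{n+1}] ⇒ (1 − 1/4z)y_{n+1} = (1 + 3/4z)y_n
  Hence R(z) = (1 + 3/4z)/(1 − 1/4z).

Boundary: |R(x)|=1, x<0.
x=-0.62: |R|=0.4632
R=−1: 1+3/4x = −1+1/4x ⇒ -1/2x=2 ⇒ x=2/(-1/2)=-4.0000
Confirm numerically:
  x=-3.810: |R|=0.95134 <1
  x=-3.048: |R|=0.72985 <1
  x=-2.669: |R|=0.60084 <1
  x=-2.644: |R|=0.59181 <1
  x=-4.299: |R|=1.07206 >1
  x=-4.191: |R|=1.04664 >1
  x=-4.055: |R|=1.01366 >1
Interval (-4.0000, 0).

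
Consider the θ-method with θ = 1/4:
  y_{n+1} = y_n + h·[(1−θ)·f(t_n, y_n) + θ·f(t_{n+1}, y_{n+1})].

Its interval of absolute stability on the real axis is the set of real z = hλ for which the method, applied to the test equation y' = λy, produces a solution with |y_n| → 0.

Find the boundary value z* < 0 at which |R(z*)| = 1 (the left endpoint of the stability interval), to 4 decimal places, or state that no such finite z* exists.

With y'=λy (z=hλ):
  y_{n+1} = y_n + z·[3/4·y_n + 1/4·y_{n+1}] ⇒ (1 − 1/4z)y_{n+1} = (1 + 3/4z)y_n
  Hence R(z) = (1 + 3/4z)/(1 − 1/4z).

Find x<0 with |R(x)|<1.
x=-1.5: |R|=0.0909
R=−1: 1+3/4x = −1+1/4x ⇒ -1/2x=2 ⇒ x=2/(-1/2)=-4.0000
Confirm numerically:
  x=-3.700: |R|=0.92208 <1
  x=-3.045: |R|=0.72889 <1
  x=-2.813: |R|=0.65155 <1
  x=-4.272: |R|=1.06576 >1
  x=-4.186: |R|=1.04544 >1
  x=-4.031: |R|=1.00772 >1
Interval (-4.0000, 0).

z* = -4.0000.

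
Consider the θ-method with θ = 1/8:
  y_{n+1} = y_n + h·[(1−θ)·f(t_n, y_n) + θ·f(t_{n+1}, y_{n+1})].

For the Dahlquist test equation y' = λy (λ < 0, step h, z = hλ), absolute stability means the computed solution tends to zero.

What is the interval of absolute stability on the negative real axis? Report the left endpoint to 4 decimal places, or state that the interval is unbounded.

Set f=λy, z=hλ:
  y_{n+1} = y_n + z·[7/8·y_n + 1/8·y_{n+1}] ⇒ (1 − 1/8z)y_{n+1} = (1 + 7/8z)y_n
  so R(z) = (1 + 7/8z)/(1 − 1/8z).

Need |R(x)|<1, x<0.
x=-1.64: |R|=0.3610
R=−1: 1+7/8x = −1+1/8x ⇒ -3/4x=2 ⇒ x=2/(-3/4)=-2.6667
Confirm numerically:
  x=-2.620: |R|=0.97363 <1
  x=-2.531: |R|=0.92270 <1
  x=-2.392: |R|=0.84142 <1
  x=-3.201: |R|=1.28622 >1
  x=-3.069: |R|=1.21809 >1
  x=-2.919: |R|=1.13866 >1
So |R|<1 on (-2.6667, 0).

z∈(-2.6667,0).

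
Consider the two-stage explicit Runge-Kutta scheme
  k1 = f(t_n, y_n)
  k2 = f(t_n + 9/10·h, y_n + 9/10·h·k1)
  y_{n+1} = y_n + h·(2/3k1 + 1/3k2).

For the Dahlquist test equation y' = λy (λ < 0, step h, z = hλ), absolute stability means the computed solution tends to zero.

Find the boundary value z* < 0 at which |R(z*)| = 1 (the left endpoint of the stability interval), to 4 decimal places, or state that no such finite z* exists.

With y'=λy (z=hλ):
  k1=λy_n ⇒ h·k1=z·y_n;  k2=λ(1+9/10z)y_n ⇒ h·k2=z(1+9/10z)y_n
  y_{n+1}/y_n = 1 + 2/3z + 1/3z(1+9/10z) = 1 + z + 3/10z²
  ⇒ R(z) = 1 + z + 3/10z².

Find x<0 with |R(x)|<1.
x=-1.44: |R|=0.1821
R=1: x+3/10x²=0 ⇒ x=−10/3=-3.3333; min R=1−1/(4·3/10)=0.1667>−1
Confirm numerically:
  x=-3.038: |R|=0.73083 <1
  x=-2.522: |R|=0.38615 <1
  x=-2.416: |R|=0.33512 <1
  x=-2.066: |R|=0.21451 <1
  x=-3.927: |R|=1.69940 >1
  x=-3.817: |R|=1.55385 >1
Stable set (-3.3333, 0).

left endpoint -3.3333.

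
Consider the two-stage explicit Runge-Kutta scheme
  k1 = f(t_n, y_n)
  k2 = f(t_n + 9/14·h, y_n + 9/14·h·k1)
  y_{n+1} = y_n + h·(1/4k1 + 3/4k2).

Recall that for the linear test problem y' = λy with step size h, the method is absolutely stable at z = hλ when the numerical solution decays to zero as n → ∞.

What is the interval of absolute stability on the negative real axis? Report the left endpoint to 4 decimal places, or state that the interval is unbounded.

With y'=λy (z=hλ):
  k1=λy_n ⇒ h·k1=z·y_n;  k2=λ(1+9/14z)y_n ⇒ h·k2=z(1+9/14z)y_n
  y_{n+1}/y_n = 1 + 1/4z + 3/4z(1+9/14z) = 1 + z + 27/56z²
  Hence R(z) = 1 + z + 27/56z².

Need |R(x)|<1, x<0.
x=-0.48: |R|=0.6311
R=1: x+27/56x²=0 ⇒ x=−56/27=-2.0741; min R=1−1/(4·27/56)=0.4815>−1
Confirm numerically:
  x=-1.585: |R|=0.62625 <1
  x=-1.440: |R|=0.55977 <1
  x=-0.990: |R|=0.48255 <1
  x=-2.442: |R|=1.43319 >1
  x=-2.393: |R|=1.36797 >1
  x=-2.145: |R|=1.07335 >1
Interval (-2.0741, 0).

z∈(-2.0741,0).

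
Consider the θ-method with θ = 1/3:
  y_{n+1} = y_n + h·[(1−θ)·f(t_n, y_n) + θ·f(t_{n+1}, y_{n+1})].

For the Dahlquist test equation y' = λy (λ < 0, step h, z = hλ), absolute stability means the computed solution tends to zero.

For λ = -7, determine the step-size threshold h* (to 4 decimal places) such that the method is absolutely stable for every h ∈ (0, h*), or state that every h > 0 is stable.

With y'=λy (z=hλ):
  y_{n+1} = y_n + z·[2/3·y_n + 1/3·y_{n+1}] ⇒ (1 − 1/3z)y_{n+1} = (1 + 2/3z)y_n
  so R(z) = (1 + 2/3z)/(1 − 1/3z).

Solve |R(x)|<1 on ℝ⁻.
x=-0.75: |R|=0.4000
R=−1: 1+2/3x = −1+1/3x ⇒ -1/3x=2 ⇒ x=2/(-1/3)=-6.0000
Confirm numerically:
  x=-5.663: |R|=0.96110 <1
  x=-4.414: |R|=0.78608 <1
  x=-2.698: |R|=0.42050 <1
  x=-6.422: |R|=1.04479 >1
  x=-6.052: |R|=1.00574 >1
Interval (-6.0000, 0).

(-6.0000,0); λ=-7 ⇒ h* = (6)/7 = 0.8571.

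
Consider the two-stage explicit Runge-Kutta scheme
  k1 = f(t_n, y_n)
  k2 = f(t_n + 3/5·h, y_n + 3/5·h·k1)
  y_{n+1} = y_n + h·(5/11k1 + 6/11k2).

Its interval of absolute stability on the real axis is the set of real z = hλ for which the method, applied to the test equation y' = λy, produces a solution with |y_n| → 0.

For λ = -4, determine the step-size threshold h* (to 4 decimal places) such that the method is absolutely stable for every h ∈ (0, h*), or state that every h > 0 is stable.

(-3.0556,0); λ=-4 ⇒ h* = (55/18)/4 = 0.7639.

Test eqn y'=λy, z=hλ:
  k1=λy_n ⇒ h·k1=z·y_n;  k2=λ(1+3/5z)y_n ⇒ h·k2=z(1+3/5z)y_n
  y_{n+1}/y_n = 1 + 5/11z + 6/11z(1+3/5z) = 1 + z + 18/55z²
  R(z) = 1 + z + 18/55z².

Need |R(x)|<1, x<0.
x=-0.84: |R|=0.3909
R=1: x+18/55x²=0 ⇒ x=−55/18=-3.0556; min R=1−1/(4·18/55)=0.2361>−1
Confirm numerically:
  x=-3.028: |R|=0.97269 <1
  x=-1.996: |R|=0.30786 <1
  x=-1.552: |R|=0.23630 <1
  x=-3.375: |R|=1.35284 >1
  x=-3.283: |R|=1.24437 >1
So |R|<1 on (-3.0556, 0).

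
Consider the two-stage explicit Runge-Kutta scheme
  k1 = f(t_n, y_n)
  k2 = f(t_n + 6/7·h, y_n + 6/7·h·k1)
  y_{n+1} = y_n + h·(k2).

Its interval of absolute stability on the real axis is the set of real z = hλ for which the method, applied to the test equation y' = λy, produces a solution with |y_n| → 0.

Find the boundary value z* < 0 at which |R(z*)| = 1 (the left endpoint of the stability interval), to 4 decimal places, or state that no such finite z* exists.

With y'=λy (z=hλ):
  k1=λy_n ⇒ h·k1=z·y_n;  k2=λ(1+6/7z)y_n ⇒ h·k2=z(1+6/7z)y_n
  y_{n+1}/y_n = 1 + z(1+6/7z) = 1 + z + 6/7z²
  R(z) = 1 + z + 6/7z².

Solve |R(x)|<1 on ℝ⁻.
x=-0.9: |R|=0.7943
R=1: x+6/7x²=0 ⇒ x=−7/6=-1.1667; min R=1−1/(4·6/7)=0.7083>−1
Confirm numerically:
  x=-0.909: |R|=0.79924 <1
  x=-0.760: |R|=0.73509 <1
  x=-0.486: |R|=0.71645 <1
  x=-0.485: |R|=0.71662 <1
  x=-1.712: |R|=1.80024 >1
  x=-1.504: |R|=1.43487 >1
  x=-1.271: |R|=1.11366 >1
Stable set (-1.1667, 0).

z* = -1.1667.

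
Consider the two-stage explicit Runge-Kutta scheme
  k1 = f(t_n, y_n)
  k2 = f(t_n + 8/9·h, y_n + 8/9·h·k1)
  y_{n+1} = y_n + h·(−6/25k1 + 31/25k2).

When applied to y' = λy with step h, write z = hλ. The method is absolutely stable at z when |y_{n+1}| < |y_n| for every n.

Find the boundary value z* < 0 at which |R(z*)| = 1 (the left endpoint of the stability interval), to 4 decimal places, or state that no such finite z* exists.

With y'=λy (z=hλ):
  k1=λy_n ⇒ h·k1=z·y_n;  k2=λ(1+8/9z)y_n ⇒ h·k2=z(1+8/9z)y_n
  y_{n+1}/y_n = 1 − 6/25z + 31/25z(1+8/9z) = 1 + z + 248/225z²
  Hence R(z) = 1 + z + 248/225z².

Boundary: |R(x)|=1, x<0.
x=-0.99: |R|=1.0903
R=1: x+248/225x²=0 ⇒ x=−225/248=-0.9073; min R=1−1/(4·248/225)=0.7732>−1
Confirm numerically:
  x=-0.821: |R|=0.92194 <1
  x=-0.530: |R|=0.77961 <1
  x=-0.469: |R|=0.77345 <1
  x=-1.497: |R|=1.97309 >1
  x=-1.389: |R|=1.73754 >1
  x=-1.054: |R|=1.17048 >1
Interval (-0.9073, 0).

z* = -0.9073.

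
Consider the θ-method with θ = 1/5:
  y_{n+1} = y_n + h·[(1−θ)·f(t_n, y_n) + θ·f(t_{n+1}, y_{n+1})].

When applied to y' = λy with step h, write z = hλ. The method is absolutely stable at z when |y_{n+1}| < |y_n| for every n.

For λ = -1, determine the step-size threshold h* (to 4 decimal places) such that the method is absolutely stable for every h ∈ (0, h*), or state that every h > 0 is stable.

(-3.3333,0); λ=-1 ⇒ h* = (10/3)/1 = 3.3333.

Set f=λy, z=hλ:
  y_{n+1} = y_n + z·[4/5·y_n + 1/5·y_{n+1}] ⇒ (1 − 1/5z)y_{n+1} = (1 + 4/5z)y_n
  Hence R(z) = (1 + 4/5z)/(1 − 1/5z).

Find x<0 with |R(x)|<1.
x=-0.56: |R|=0.4964
R=−1: 1+4/5x = −1+1/5x ⇒ -3/5x=2 ⇒ x=2/(-3/5)=-3.3333
Confirm numerically:
  x=-2.666: |R|=0.73885 <1
  x=-2.399: |R|=0.62117 <1
  x=-1.731: |R|=0.28584 <1
  x=-1.494: |R|=0.15029 <1
  x=-3.929: |R|=1.20013 >1
  x=-3.753: |R|=1.14384 >1
  x=-3.489: |R|=1.05501 >1
Stable set (-3.3333, 0).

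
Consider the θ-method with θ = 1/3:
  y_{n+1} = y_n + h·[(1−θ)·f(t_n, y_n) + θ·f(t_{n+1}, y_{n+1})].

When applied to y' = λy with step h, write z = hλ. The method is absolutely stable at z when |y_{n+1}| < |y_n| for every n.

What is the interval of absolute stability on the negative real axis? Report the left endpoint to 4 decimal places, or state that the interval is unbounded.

Test eqn y'=λy, z=hλ:
  y_{n+1} = y_n + z·[2/3·y_n + 1/3·y_{n+1}] ⇒ (1 − 1/3z)y_{n+1} = (1 + 2/3z)y_n
  ⇒ R(z) = (1 + 2/3z)/(1 − 1/3z).

Solve |R(x)|<1 on ℝ⁻.
x=-0.66: |R|=0.4590
R=−1: 1+2/3x = −1+1/3x ⇒ -1/3x=2 ⇒ x=2/(-1/3)=-6.0000
Confirm numerically:
  x=-4.133: |R|=0.73826 <1
  x=-3.399: |R|=0.59353 <1
  x=-3.092: |R|=0.52265 <1
  x=-6.396: |R|=1.04215 >1
  x=-6.114: |R|=1.01251 >1
  x=-6.024: |R|=1.00266 >1
So |R|<1 on (-6.0000, 0).

z∈(-6.0000,0).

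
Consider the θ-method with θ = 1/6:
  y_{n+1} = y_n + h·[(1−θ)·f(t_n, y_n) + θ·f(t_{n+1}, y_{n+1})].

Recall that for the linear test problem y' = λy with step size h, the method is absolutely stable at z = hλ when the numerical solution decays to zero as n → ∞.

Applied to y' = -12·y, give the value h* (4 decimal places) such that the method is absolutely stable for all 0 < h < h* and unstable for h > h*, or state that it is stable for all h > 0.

Test eqn y'=λy, z=hλ:
  y_{n+1} = y_n + z·[5/6·y_n + 1/6·y_{n+1}] ⇒ (1 − 1/6z)y_{n+1} = (1 + 5/6z)y_n
  ⇒ R(z) = (1 + 5/6z)/(1 − 1/6z).

Boundary: |R(x)|=1, x<0.
x=-0.39: |R|=0.6338
R=−1: 1+5/6x = −1+1/6x ⇒ -2/3x=2 ⇒ x=2/(-2/3)=-3.0000
Confirm numerically:
  x=-2.721: |R|=0.87203 <1
  x=-2.074: |R|=0.54124 <1
  x=-2.047: |R|=0.52628 <1
  x=-1.444: |R|=0.16389 <1
  x=-3.178: |R|=1.07758 >1
  x=-3.173: |R|=1.07544 >1
Stable set (-3.0000, 0).

(-3.0000,0); λ=-12 ⇒ h* = (3)/12 = 0.2500.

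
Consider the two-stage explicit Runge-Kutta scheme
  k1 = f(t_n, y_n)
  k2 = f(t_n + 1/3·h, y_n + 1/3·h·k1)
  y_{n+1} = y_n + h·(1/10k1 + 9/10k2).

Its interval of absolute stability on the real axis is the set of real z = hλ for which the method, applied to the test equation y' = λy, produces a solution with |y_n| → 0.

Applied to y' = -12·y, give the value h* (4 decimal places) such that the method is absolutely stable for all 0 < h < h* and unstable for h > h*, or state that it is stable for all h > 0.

(-3.3333,0); λ=-12 ⇒ h* = (10/3)/12 = 0.2778.

Set f=λy, z=hλ:
  k1=λy_n ⇒ h·k1=z·y_n;  k2=λ(1+1/3z)y_n ⇒ h·k2=z(1+1/3z)y_n
  y_{n+1}/y_n = 1 + 1/10z + 9/10z(1+1/3z) = 1 + z + 3/10z²
  ⇒ R(z) = 1 + z + 3/10z².

Boundary: |R(x)|=1, x<0.
x=-1.46: |R|=0.1795
R=1: x+3/10x²=0 ⇒ x=−10/3=-3.3333; min R=1−1/(4·3/10)=0.1667>−1
Confirm numerically:
  x=-2.786: |R|=0.54254 <1
  x=-2.157: |R|=0.23879 <1
  x=-2.001: |R|=0.20020 <1
  x=-1.638: |R|=0.16691 <1
  x=-3.921: |R|=1.69127 >1
  x=-3.816: |R|=1.55256 >1
  x=-3.678: |R|=1.38031 >1
Stable set (-3.3333, 0).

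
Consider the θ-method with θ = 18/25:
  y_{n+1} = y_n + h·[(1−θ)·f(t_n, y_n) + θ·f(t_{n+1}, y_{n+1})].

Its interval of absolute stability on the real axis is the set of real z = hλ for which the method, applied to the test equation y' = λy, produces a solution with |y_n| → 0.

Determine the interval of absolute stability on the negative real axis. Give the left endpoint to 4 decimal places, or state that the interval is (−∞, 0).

interval (−∞, 0).

Test eqn y'=λy, z=hλ:
  y_{n+1} = y_n + z·[7/25·y_n + 18/25·y_{n+1}] ⇒ (1 − 18/25z)y_{n+1} = (1 + 7/25z)y_n
  so R(z) = (1 + 7/25z)/(1 − 18/25z).

Solve |R(x)|<1 on ℝ⁻.
x=-0.65: |R|=0.5572
x=-2: |R|=0.1803
x=-10: |R|=0.2195
x=-100: |R|=0.3699
θ=18/25≥1/2 ⇒ |1+7/25x|<|1−18/25x| ∀x<0 ⇒ interval (−∞,0).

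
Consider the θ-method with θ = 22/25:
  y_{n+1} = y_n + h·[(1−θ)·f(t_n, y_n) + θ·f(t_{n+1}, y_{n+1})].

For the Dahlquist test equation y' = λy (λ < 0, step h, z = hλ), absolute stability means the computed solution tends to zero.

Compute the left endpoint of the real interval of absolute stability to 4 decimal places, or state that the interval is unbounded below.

(−∞, 0) — no finite endpoint.

Test eqn y'=λy, z=hλ:
  y_{n+1} = y_n + z·[3/25·y_n + 22/25·y_{n+1}] ⇒ (1 − 22/25z)y_{n+1} = (1 + 3/25z)y_n
  so R(z) = (1 + 3/25z)/(1 − 22/25z).

Boundary: |R(x)|=1, x<0.
x=-1.73: |R|=0.3141
x=-2: |R|=0.2754
x=-10: |R|=0.0204
x=-100: |R|=0.1236
θ=22/25≥1/2 ⇒ |1+3/25x|<|1−22/25x| ∀x<0 ⇒ stable on all of ℝ⁻.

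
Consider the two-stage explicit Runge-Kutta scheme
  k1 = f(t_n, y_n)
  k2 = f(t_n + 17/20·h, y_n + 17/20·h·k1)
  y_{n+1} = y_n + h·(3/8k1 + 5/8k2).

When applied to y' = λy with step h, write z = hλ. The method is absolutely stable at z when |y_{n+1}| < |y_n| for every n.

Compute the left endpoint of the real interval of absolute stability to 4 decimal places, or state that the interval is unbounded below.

z* = -1.8824.

On y'=λy, z=hλ:
  k1=λy_n ⇒ h·k1=z·y_n;  k2=λ(1+17/20z)y_n ⇒ h·k2=z(1+17/20z)y_n
  y_{n+1}/y_n = 1 + 3/8z + 5/8z(1+17/20z) = 1 + z + 17/32z²
  R(z) = 1 + z + 17/32z².

Find x<0 with |R(x)|<1.
x=-1.67: |R|=0.8116
R=1: x+17/32x²=0 ⇒ x=−32/17=-1.8824; min R=1−1/(4·17/32)=0.5294>−1
Confirm numerically:
  x=-1.836: |R|=0.95479 <1
  x=-1.763: |R|=0.88821 <1
  x=-0.896: |R|=0.53050 <1
  x=-0.886: |R|=0.53103 <1
  x=-2.171: |R|=1.33291 >1
  x=-1.952: |R|=1.07222 >1
Interval (-1.8824, 0).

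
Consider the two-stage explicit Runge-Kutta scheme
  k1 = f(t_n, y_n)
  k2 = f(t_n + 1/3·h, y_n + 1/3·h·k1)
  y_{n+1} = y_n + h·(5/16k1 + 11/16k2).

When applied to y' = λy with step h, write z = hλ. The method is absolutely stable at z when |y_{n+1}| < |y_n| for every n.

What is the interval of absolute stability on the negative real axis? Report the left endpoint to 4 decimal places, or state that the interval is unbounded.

(-4.3636, 0).

Set f=λy, z=hλ:
  k1=λy_n ⇒ h·k1=z·y_n;  k2=λ(1+1/3z)y_n ⇒ h·k2=z(1+1/3z)y_n
  y_{n+1}/y_n = 1 + 5/16z + 11/16z(1+1/3z) = 1 + z + 11/48z²
  ⇒ R(z) = 1 + z + 11/48z².

Boundary: |R(x)|=1, x<0.
x=-0.47: |R|=0.5806
R=1: x+11/48x²=0 ⇒ x=−48/11=-4.3636; min R=1−1/(4·11/48)=-0.0909>−1
Confirm numerically:
  x=-3.524: |R|=0.32192 <1
  x=-2.765: |R|=0.01297 <1
  x=-2.717: |R|=0.02527 <1
  x=-2.636: |R|=0.04364 <1
  x=-4.845: |R|=1.53446 >1
  x=-4.777: |R|=1.45252 >1
  x=-4.390: |R|=1.02652 >1
Interval (-4.3636, 0).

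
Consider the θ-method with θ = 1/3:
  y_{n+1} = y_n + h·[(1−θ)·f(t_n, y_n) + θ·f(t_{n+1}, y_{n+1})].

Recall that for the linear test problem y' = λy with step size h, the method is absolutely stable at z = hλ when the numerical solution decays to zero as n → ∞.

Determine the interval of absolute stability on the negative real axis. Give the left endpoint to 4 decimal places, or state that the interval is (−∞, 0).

z∈(-6.0000,0).

Test eqn y'=λy, z=hλ:
  y_{n+1} = y_n + z·[2/3·y_n + 1/3·y_{n+1}] ⇒ (1 − 1/3z)y_{n+1} = (1 + 2/3z)y_n
  ⇒ R(z) = (1 + 2/3z)/(1 − 1/3z).

Solve |R(x)|<1 on ℝ⁻.
x=-0.54: |R|=0.5424
R=−1: 1+2/3x = −1+1/3x ⇒ -1/3x=2 ⇒ x=2/(-1/3)=-6.0000
Confirm numerically:
  x=-5.276: |R|=0.91252 <1
  x=-4.897: |R|=0.86033 <1
  x=-3.049: |R|=0.51215 <1
  x=-2.530: |R|=0.37251 <1
  x=-6.418: |R|=1.04438 >1
  x=-6.406: |R|=1.04316 >1
  x=-6.211: |R|=1.02291 >1
Stable set (-6.0000, 0).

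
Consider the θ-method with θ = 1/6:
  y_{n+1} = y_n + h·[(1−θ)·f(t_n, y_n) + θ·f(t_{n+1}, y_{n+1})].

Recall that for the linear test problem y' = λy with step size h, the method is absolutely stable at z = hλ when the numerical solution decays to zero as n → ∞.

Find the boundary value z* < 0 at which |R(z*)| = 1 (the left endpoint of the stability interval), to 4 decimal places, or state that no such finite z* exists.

left endpoint -3.0000.

Test eqn y'=λy, z=hλ:
  y_{n+1} = y_n + z·[5/6·y_n + 1/6·y_{n+1}] ⇒ (1 − 1/6z)y_{n+1} = (1 + 5/6z)y_n
  ⇒ R(z) = (1 + 5/6z)/(1 − 1/6z).

Need |R(x)|<1, x<0.
x=-0.52: |R|=0.5215
R=−1: 1+5/6x = −1+1/6x ⇒ -2/3x=2 ⇒ x=2/(-2/3)=-3.0000
Confirm numerically:
  x=-2.627: |R|=0.82705 <1
  x=-2.253: |R|=0.63795 <1
  x=-1.224: |R|=0.01661 <1
  x=-3.356: |R|=1.15220 >1
  x=-3.196: |R|=1.08525 >1
So |R|<1 on (-3.0000, 0).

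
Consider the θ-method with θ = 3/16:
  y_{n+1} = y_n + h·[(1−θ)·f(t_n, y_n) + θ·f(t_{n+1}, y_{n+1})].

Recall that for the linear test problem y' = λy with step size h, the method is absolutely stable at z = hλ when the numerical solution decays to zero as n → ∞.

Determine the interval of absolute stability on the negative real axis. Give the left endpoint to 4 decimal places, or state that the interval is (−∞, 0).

z∈(-3.2000,0).

Test eqn y'=λy, z=hλ:
  y_{n+1} = y_n + z·[13/16·y_n + 3/16·y_{n+1}] ⇒ (1 − 3/16z)y_{n+1} = (1 + 13/16z)y_n
  ⇒ R(z) = (1 + 13/16z)/(1 − 3/16z).

Solve |R(x)|<1 on ℝ⁻.
x=-0.7: |R|=0.3812
R=−1: 1+13/16x = −1+3/16x ⇒ -5/8x=2 ⇒ x=2/(-5/8)=-3.2000
Confirm numerically:
  x=-2.580: |R|=0.73884 <1
  x=-1.783: |R|=0.33627 <1
  x=-1.318: |R|=0.05683 <1
  x=-3.772: |R|=1.20940 >1
  x=-3.519: |R|=1.12012 >1
Interval (-3.2000, 0).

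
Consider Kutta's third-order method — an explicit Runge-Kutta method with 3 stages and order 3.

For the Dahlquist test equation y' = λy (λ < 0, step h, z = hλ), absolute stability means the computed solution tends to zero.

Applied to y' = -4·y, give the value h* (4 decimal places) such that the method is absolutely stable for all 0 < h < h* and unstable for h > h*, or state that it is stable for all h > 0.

(-2.5127,0); λ=-4 ⇒ h* = 0.6282.

On y'=λy, z=hλ:
  order 3, 3-stage ⇒ R(z)=1+z+z^2/2+z^3/6
  (e.g. R(-1.55)=0.03060, |R|=0.03060)

Need |R(x)|<1, x<0.
x=-1.55: |R|=0.0306
|R(-2.89)|=1.7369 |R(-1.89)|=0.2292 |R(-0.89)|=0.3886
Bisect:
  x_lo=-3.3062 |R|=2.8641  x_hi=-0.3014 |R|=0.7395
  mid=-1.80380 |R|=0.15512 →hi
  mid=-2.55501 |R|=1.07086 →lo
  mid=-2.17940 |R|=0.52979 →hi
  mid=-2.36721 |R|=0.77621 →hi
  mid=-2.46111 |R|=0.91709 →hi
  mid=-2.50806 |R|=0.99231 →hi
  mid=-2.53154 |R|=1.03116 →lo
  ...
  [-2.51283,-2.51264] ⇒ x*=-2.5127
So |R|<1 on (-2.5127, 0).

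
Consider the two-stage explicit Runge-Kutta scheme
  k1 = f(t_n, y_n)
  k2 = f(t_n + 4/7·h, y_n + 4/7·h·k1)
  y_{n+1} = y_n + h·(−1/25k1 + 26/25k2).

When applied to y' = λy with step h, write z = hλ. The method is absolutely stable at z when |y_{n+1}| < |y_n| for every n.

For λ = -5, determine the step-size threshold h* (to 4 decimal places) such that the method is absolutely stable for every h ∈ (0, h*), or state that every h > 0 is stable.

Test eqn y'=λy, z=hλ:
  k1=λy_n ⇒ h·k1=z·y_n;  k2=λ(1+4/7z)y_n ⇒ h·k2=z(1+4/7z)y_n
  y_{n+1}/y_n = 1 − 1/25z + 26/25z(1+4/7z) = 1 + z + 104/175z²
  ⇒ R(z) = 1 + z + 104/175z².

Boundary: |R(x)|=1, x<0.
x=-0.4: |R|=0.6951
R=1: x+104/175x²=0 ⇒ x=−175/104=-1.6827; min R=1−1/(4·104/175)=0.5793>−1
Confirm numerically:
  x=-1.229: |R|=0.66863 <1
  x=-1.182: |R|=0.64829 <1
  x=-0.911: |R|=0.58221 <1
  x=-0.883: |R|=0.58036 <1
  x=-2.207: |R|=1.68768 >1
  x=-1.807: |R|=1.13349 >1
Stable set (-1.6827, 0).

(-1.6827,0); λ=-5 ⇒ h* = (175/104)/5 = 0.3365.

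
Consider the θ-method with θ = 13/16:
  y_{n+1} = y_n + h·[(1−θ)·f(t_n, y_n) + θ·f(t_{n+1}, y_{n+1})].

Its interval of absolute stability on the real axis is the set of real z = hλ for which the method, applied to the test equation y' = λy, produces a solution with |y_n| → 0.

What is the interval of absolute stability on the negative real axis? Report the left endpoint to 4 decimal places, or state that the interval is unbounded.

With y'=λy (z=hλ):
  y_{n+1} = y_n + z·[3/16·y_n + 13/16·y_{n+1}] ⇒ (1 − 13/16z)y_{n+1} = (1 + 3/16z)y_n
  R(z) = (1 + 3/16z)/(1 − 13/16z).

Need |R(x)|<1, x<0.
x=-1.05: |R|=0.4334
x=-2: |R|=0.2381
x=-10: |R|=0.0959
x=-100: |R|=0.2158
θ=13/16≥1/2 ⇒ |1+3/16x|<|1−13/16x| ∀x<0 ⇒ interval (−∞,0).

unbounded; (−∞, 0).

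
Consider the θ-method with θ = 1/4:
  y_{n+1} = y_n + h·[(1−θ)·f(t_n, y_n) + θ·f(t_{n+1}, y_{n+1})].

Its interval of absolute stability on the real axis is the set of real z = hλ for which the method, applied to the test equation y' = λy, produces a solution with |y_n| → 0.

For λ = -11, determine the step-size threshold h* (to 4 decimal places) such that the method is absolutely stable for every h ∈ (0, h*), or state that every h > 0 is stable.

(-4.0000,0); λ=-11 ⇒ h* = (4)/11 = 0.3636.

Test eqn y'=λy, z=hλ:
  y_{n+1} = y_n + z·[3/4·y_n + 1/4·y_{n+1}] ⇒ (1 − 1/4z)y_{n+1} = (1 + 3/4z)y_n
  ⇒ R(z) = (1 + 3/4z)/(1 − 1/4z).

Need |R(x)|<1, x<0.
x=-0.9: |R|=0.2653
R=−1: 1+3/4x = −1+1/4x ⇒ -1/2x=2 ⇒ x=2/(-1/2)=-4.0000
Confirm numerically:
  x=-2.745: |R|=0.62787 <1
  x=-2.253: |R|=0.44123 <1
  x=-1.659: |R|=0.17265 <1
  x=-4.267: |R|=1.06459 >1
  x=-4.178: |R|=1.04353 >1
  x=-4.145: |R|=1.03560 >1
Interval (-4.0000, 0).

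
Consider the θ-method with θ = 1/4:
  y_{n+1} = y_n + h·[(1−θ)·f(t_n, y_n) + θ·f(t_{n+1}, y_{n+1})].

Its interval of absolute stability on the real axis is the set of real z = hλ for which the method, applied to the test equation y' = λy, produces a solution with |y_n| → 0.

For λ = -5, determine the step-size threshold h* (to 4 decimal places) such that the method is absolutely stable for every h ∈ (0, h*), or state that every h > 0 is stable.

On y'=λy, z=hλ:
  y_{n+1} = y_n + z·[3/4·y_n + 1/4·y_{n+1}] ⇒ (1 − 1/4z)y_{n+1} = (1 + 3/4z)y_n
  R(z) = (1 + 3/4z)/(1 − 1/4z).

Boundary: |R(x)|=1, x<0.
x=-1.6: |R|=0.1429
R=−1: 1+3/4x = −1+1/4x ⇒ -1/2x=2 ⇒ x=2/(-1/2)=-4.0000
Confirm numerically:
  x=-3.025: |R|=0.72242 <1
  x=-2.303: |R|=0.46153 <1
  x=-2.255: |R|=0.44205 <1
  x=-1.830: |R|=0.25557 <1
  x=-4.198: |R|=1.04830 >1
  x=-4.090: |R|=1.02225 >1
  x=-4.022: |R|=1.00548 >1
Interval (-4.0000, 0).

(-4.0000,0); λ=-5 ⇒ h* = (4)/5 = 0.8000.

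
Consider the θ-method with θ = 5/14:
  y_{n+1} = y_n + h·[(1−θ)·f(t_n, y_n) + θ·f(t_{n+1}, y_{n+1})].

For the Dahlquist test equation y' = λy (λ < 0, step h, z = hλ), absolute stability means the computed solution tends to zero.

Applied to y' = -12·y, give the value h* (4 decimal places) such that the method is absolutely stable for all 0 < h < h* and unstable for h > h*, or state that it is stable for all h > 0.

(-7.0000,0); λ=-12 ⇒ h* = (7)/12 = 0.5833.

On y'=λy, z=hλ:
  y_{n+1} = y_n + z·[9/14·y_n + 5/14·y_{n+1}] ⇒ (1 − 5/14z)y_{n+1} = (1 + 9/14z)y_n
  so R(z) = (1 + 9/14z)/(1 − 5/14z).

Solve |R(x)|<1 on ℝ⁻.
x=-0.42: |R|=0.6348
R=−1: 1+9/14x = −1+5/14x ⇒ -2/7x=2 ⇒ x=2/(-2/7)=-7.0000
Confirm numerically:
  x=-6.256: |R|=0.93428 <1
  x=-6.078: |R|=0.91692 <1
  x=-3.736: |R|=0.60049 <1
  x=-2.977: |R|=0.44289 <1
  x=-7.583: |R|=1.04492 >1
  x=-7.355: |R|=1.02797 >1
  x=-7.123: |R|=1.00992 >1
Interval (-7.0000, 0).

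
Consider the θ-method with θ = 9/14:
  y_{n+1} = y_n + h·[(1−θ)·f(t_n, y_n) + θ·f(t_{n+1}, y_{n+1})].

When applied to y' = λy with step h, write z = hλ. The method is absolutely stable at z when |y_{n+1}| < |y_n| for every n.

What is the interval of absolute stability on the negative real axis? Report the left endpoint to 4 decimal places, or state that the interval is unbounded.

Test eqn y'=λy, z=hλ:
  y_{n+1} = y_n + z·[5/14·y_n + 9/14·y_{n+1}] ⇒ (1 − 9/14z)y_{n+1} = (1 + 5/14z)y_n
  ⇒ R(z) = (1 + 5/14z)/(1 − 9/14z).

Need |R(x)|<1, x<0.
x=-0.38: |R|=0.6946
x=-2: |R|=0.1250
x=-10: |R|=0.3462
x=-100: |R|=0.5317
θ=9/14≥1/2 ⇒ |1+5/14x|<|1−9/14x| ∀x<0 ⇒ stable on all of ℝ⁻.

(−∞, 0) — no finite endpoint.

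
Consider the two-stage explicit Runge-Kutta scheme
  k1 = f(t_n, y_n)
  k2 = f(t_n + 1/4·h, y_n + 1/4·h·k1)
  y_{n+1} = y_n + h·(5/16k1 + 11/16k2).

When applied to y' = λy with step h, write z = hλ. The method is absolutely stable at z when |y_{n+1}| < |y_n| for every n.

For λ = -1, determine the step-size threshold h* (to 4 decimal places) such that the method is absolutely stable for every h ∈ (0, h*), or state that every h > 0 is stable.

Test eqn y'=λy, z=hλ:
  k1=λy_n ⇒ h·k1=z·y_n;  k2=λ(1+1/4z)y_n ⇒ h·k2=z(1+1/4z)y_n
  y_{n+1}/y_n = 1 + 5/16z + 11/16z(1+1/4z) = 1 + z + 11/64z²
  ⇒ R(z) = 1 + z + 11/64z².

Need |R(x)|<1, x<0.
x=-1.38: |R|=0.0527
R=1: x+11/64x²=0 ⇒ x=−64/11=-5.8182; min R=1−1/(4·11/64)=-0.4545>−1
Confirm numerically:
  x=-5.572: |R|=0.76423 <1
  x=-5.164: |R|=0.41937 <1
  x=-4.481: |R|=0.02986 <1
  x=-3.905: |R|=0.28407 <1
  x=-6.376: |R|=1.61130 >1
  x=-6.085: |R|=1.27905 >1
  x=-5.886: |R|=1.06861 >1
Interval (-5.8182, 0).

(-5.8182,0); λ=-1 ⇒ h* = (64/11)/1 = 5.8182.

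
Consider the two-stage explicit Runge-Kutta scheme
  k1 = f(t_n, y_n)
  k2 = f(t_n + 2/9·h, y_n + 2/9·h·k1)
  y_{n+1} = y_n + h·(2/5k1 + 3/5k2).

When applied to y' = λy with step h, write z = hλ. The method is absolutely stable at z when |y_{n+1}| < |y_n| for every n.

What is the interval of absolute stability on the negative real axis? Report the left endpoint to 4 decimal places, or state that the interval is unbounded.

z∈(-7.5000,0).

On y'=λy, z=hλ:
  k1=λy_n ⇒ h·k1=z·y_n;  k2=λ(1+2/9z)y_n ⇒ h·k2=z(1+2/9z)y_n
  y_{n+1}/y_n = 1 + 2/5z + 3/5z(1+2/9z) = 1 + z + 2/15z²
  Hence R(z) = 1 + z + 2/15z².

Solve |R(x)|<1 on ℝ⁻.
x=-0.34: |R|=0.6754
R=1: x+2/15x²=0 ⇒ x=−15/2=-7.5000; min R=1−1/(4·2/15)=-0.8750>−1
Confirm numerically:
  x=-6.400: |R|=0.06133 <1
  x=-6.137: |R|=0.11530 <1
  x=-4.378: |R|=0.82242 <1
  x=-7.697: |R|=1.20217 >1
  x=-7.587: |R|=1.08801 >1
Stable set (-7.5000, 0).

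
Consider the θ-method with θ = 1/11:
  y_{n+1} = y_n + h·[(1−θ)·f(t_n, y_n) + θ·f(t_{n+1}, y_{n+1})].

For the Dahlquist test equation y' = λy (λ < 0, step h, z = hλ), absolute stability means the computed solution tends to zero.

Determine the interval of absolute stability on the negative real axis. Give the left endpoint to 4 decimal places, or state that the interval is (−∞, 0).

z∈(-2.4444,0).

Test eqn y'=λy, z=hλ:
  y_{n+1} = y_n + z·[10/11·y_n + 1/11·y_{n+1}] ⇒ (1 − 1/11z)y_{n+1} = (1 + 10/11z)y_n
  ⇒ R(z) = (1 + 10/11z)/(1 − 1/11z).

Need |R(x)|<1, x<0.
x=-0.57: |R|=0.4581
R=−1: 1+10/11x = −1+1/11x ⇒ -9/11x=2 ⇒ x=2/(-9/11)=-2.4444
Confirm numerically:
  x=-1.500: |R|=0.32000 <1
  x=-1.353: |R|=0.20481 <1
  x=-1.193: |R|=0.07627 <1
  x=-1.187: |R|=0.07139 <1
  x=-2.885: |R|=1.28556 >1
  x=-2.530: |R|=1.05691 >1
So |R|<1 on (-2.4444, 0).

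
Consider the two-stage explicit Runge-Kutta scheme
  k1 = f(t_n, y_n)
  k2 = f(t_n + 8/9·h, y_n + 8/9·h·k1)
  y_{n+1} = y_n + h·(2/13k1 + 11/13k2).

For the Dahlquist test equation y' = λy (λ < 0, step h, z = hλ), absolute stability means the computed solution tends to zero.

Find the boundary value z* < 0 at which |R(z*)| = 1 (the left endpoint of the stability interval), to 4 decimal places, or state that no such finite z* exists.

Test eqn y'=λy, z=hλ:
  k1=λy_n ⇒ h·k1=z·y_n;  k2=λ(1+8/9z)y_n ⇒ h·k2=z(1+8/9z)y_n
  y_{n+1}/y_n = 1 + 2/13z + 11/13z(1+8/9z) = 1 + z + 88/117z²
  Hence R(z) = 1 + z + 88/117z².

Boundary: |R(x)|=1, x<0.
x=-1.14: |R|=0.8375
R=1: x+88/117x²=0 ⇒ x=−117/88=-1.3295; min R=1−1/(4·88/117)=0.6676>−1
Confirm numerically:
  x=-1.068: |R|=0.78991 <1
  x=-0.770: |R|=0.67594 <1
  x=-0.757: |R|=0.67401 <1
  x=-0.742: |R|=0.67210 <1
  x=-1.789: |R|=1.61823 >1
  x=-1.695: |R|=1.46591 >1
  x=-1.614: |R|=1.34531 >1
So |R|<1 on (-1.3295, 0).

left endpoint -1.3295.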